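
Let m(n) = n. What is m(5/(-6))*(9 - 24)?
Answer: 25/2 ≈ 12.500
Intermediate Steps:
m(5/(-6))*(9 - 24) = (5/(-6))*(9 - 24) = (5*(-⅙))*(-15) = -⅚*(-15) = 25/2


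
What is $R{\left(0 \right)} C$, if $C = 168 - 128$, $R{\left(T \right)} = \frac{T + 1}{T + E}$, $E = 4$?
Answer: $10$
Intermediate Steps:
$R{\left(T \right)} = \frac{1 + T}{4 + T}$ ($R{\left(T \right)} = \frac{T + 1}{T + 4} = \frac{1 + T}{4 + T}$)
$C = 40$
$R{\left(0 \right)} C = \frac{1 + 0}{4 + 0} \cdot 40 = \frac{1}{4} \cdot 1 \cdot 40 = \frac{1}{4} \cdot 40 = 10$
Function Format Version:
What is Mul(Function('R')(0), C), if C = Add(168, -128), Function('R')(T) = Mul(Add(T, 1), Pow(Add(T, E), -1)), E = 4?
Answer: 10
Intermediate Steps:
Function('R')(T) = Mul(Pow(Add(4, T), -1), Add(1, T)) (Function('R')(T) = Mul(Add(T, 1), Pow(Add(T, 4), -1)) = Mul(Add(1, T), Pow(Add(4, T), -1)) = Mul(Pow(Add(4, T), -1), Add(1, T)))
C = 40
Mul(Function('R')(0), C) = Mul(Mul(Pow(Add(4, 0), -1), Add(1, 0)), 40) = Mul(Mul(Pow(4, -1), 1), 40) = Mul(Mul(Rational(1, 4), 1), 40) = Mul(Rational(1, 4), 40) = 10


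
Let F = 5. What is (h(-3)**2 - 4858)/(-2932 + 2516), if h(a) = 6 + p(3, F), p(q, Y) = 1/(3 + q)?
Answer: 173519/14976 ≈ 11.586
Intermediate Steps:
p(q, Y) = 1/(3 + q)
h(a) = 37/6 (h(a) = 6 + 1/(3 + 3) = 6 + 1/6 = 37/6)
(h(-3)**2 - 4858)/(-2932 + 2516) = ((37/6)**2 - 4858)/(-2932 + 2516) = (1369/36 - 4858)/(-416) = -173519/36*(-1/416) = 173519/14976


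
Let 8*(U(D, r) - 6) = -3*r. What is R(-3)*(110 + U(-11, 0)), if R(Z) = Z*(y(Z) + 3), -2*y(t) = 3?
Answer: -522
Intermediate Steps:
U(D, r) = 6 - 3*r/8 (U(D, r) = 6 + (-3*r)/8 = 6 - 3*r/8)
y(t) = -3/2 (y(t) = -½*3 = -3/2)
R(Z) = 3*Z/2 (R(Z) = Z*(-3/2 + 3) = Z*(3/2) = 3*Z/2)
R(-3)*(110 + U(-11, 0)) = ((3/2)*(-3))*(110 + (6 - 3/8*0)) = -9*(110 + (6 + 0))/2 = -9*(110 + 6)/2 = -9/2*116 = -522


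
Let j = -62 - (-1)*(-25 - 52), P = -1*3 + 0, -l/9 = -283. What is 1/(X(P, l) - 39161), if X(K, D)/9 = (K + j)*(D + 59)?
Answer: -1/3369629 ≈ -2.9677e-7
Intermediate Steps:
l = 2547 (l = -9*(-283) = 2547)
P = -3 (P = -3 + 0 = -3)
j = -139 (j = -62 - (-1)*(-77) = -62 - 1*77 = -62 - 77 = -139)
X(K, D) = 9*(-139 + K)*(59 + D) (X(K, D) = 9*((K - 139)*(D + 59)) = 9*((-139 + K)*(59 + D)) = 9*(-139 + K)*(59 + D))
1/(X(P, l) - 39161) = 1/((-73809 - 1251*2547 + 531*(-3) + 9*2547*(-3)) - 39161) = 1/((-73809 - 3186297 - 1593 - 68769) - 39161) = 1/(-3330468 - 39161) = 1/(-3369629) = -1/3369629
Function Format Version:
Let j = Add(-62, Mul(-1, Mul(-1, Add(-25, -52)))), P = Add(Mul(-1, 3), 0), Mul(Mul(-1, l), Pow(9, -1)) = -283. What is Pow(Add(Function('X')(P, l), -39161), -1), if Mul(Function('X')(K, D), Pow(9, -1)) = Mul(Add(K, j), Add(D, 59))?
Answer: Rational(-1, 3369629) ≈ -2.9677e-7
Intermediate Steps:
l = 2547 (l = Mul(-9, -283) = 2547)
P = -3 (P = Add(-3, 0) = -3)
j = -139 (j = Add(-62, Mul(-1, Mul(-1, -77))) = Add(-62, Mul(-1, 77)) = Add(-62, -77) = -139)
Function('X')(K, D) = Mul(9, Add(-139, K), Add(59, D)) (Function('X')(K, D) = Mul(9, Mul(Add(K, -139), Add(D, 59))) = Mul(9, Mul(Add(-139, K), Add(59, D))) = Mul(9, Add(-139, K), Add(59, D)))
Pow(Add(Function('X')(P, l), -39161), -1) = Pow(Add(Add(-73809, Mul(-1251, 2547), Mul(531, -3), Mul(9, 2547, -3)), -39161), -1) = Pow(Add(Add(-73809, -3186297, -1593, -68769), -39161), -1) = Pow(Add(-3330468, -39161), -1) = Pow(-3369629, -1) = Rational(-1, 3369629)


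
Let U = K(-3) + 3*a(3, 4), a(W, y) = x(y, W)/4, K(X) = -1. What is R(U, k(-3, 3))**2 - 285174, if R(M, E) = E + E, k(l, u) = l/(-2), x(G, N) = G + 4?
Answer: -285165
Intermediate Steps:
x(G, N) = 4 + G
a(W, y) = 1 + y/4 (a(W, y) = (4 + y)/4 = (4 + y)*(1/4) = 1 + y/4)
k(l, u) = -l/2 (k(l, u) = l*(-1/2) = -l/2)
U = 5 (U = -1 + 3*(1 + (1/4)*4) = -1 + 3*(1 + 1) = -1 + 3*2 = -1 + 6 = 5)
R(M, E) = 2*E
R(U, k(-3, 3))**2 - 285174 = (2*(-1/2*(-3)))**2 - 285174 = (2*(3/2))**2 - 285174 = 3**2 - 285174 = 9 - 285174 = -285165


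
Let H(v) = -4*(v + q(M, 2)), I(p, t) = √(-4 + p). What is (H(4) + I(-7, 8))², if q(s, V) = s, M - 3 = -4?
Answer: (12 - I*√11)² ≈ 133.0 - 79.599*I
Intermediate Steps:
M = -1 (M = 3 - 4 = -1)
H(v) = 4 - 4*v (H(v) = -4*(v - 1) = -4*(-1 + v) = 4 - 4*v)
(H(4) + I(-7, 8))² = ((4 - 4*4) + √(-4 - 7))² = ((4 - 16) + √(-11))² = (-12 + I*√11)²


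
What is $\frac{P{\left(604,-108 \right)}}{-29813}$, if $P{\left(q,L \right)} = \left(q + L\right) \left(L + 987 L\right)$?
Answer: $\frac{52925184}{29813} \approx 1775.2$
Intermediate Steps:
$P{\left(q,L \right)} = 988 L \left(L + q\right)$ ($P{\left(q,L \right)} = \left(L + q\right) 988 L = 988 L \left(L + q\right)$)
$\frac{P{\left(604,-108 \right)}}{-29813} = \frac{988 \left(-108\right) \left(-108 + 604\right)}{-29813} = 988 \left(-108\right) 496 \left(- \frac{1}{29813}\right) = \left(-52925184\right) \left(- \frac{1}{29813}\right) = \frac{52925184}{29813}$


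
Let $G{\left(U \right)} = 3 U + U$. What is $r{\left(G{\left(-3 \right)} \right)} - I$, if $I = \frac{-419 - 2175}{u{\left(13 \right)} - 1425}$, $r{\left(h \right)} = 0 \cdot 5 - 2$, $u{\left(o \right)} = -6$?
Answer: $- \frac{5456}{1431} \approx -3.8127$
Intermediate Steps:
$G{\left(U \right)} = 4 U$
$r{\left(h \right)} = -2$ ($r{\left(h \right)} = 0 - 2 = -2$)
$I = \frac{2594}{1431}$ ($I = \frac{-419 - 2175}{-6 - 1425} = - \frac{2594}{-1431} = \left(-2594\right) \left(- \frac{1}{1431}\right) = \frac{2594}{1431} \approx 1.8127$)
$r{\left(G{\left(-3 \right)} \right)} - I = -2 - \frac{2594}{1431} = - \frac{5456}{1431}$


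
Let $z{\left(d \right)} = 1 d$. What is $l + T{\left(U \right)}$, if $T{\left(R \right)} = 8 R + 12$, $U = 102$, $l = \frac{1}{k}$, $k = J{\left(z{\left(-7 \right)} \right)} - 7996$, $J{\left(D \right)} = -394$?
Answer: $\frac{6946919}{8390} \approx 828.0$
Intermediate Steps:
$z{\left(d \right)} = d$
$k = -8390$ ($k = -394 - 7996 = -8390$)
$l = - \frac{1}{8390}$ ($l = \frac{1}{-8390} = - \frac{1}{8390} \approx -0.00011919$)
$T{\left(R \right)} = 12 + 8 R$
$l + T{\left(U \right)} = - \frac{1}{8390} + \left(12 + 8 \cdot 102\right) = - \frac{1}{8390} + \left(12 + 816\right) = - \frac{1}{8390} + 828 = \frac{6946919}{8390}$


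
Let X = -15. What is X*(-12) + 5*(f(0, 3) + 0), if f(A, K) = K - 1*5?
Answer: 170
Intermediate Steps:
f(A, K) = -5 + K (f(A, K) = K - 5 = -5 + K)
X*(-12) + 5*(f(0, 3) + 0) = -15*(-12) + 5*((-5 + 3) + 0) = 180 + 5*(-2 + 0) = 180 + 5*(-2) = 180 - 10 = 170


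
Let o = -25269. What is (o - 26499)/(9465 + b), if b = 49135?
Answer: -6471/7325 ≈ -0.88341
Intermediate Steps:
(o - 26499)/(9465 + b) = (-25269 - 26499)/(9465 + 49135) = -51768/58600 = -51768*1/58600 = -6471/7325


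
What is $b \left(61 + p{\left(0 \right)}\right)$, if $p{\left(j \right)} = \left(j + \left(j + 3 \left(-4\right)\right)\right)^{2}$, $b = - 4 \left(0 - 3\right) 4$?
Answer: $9840$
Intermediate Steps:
$b = 48$ ($b = - 4 \left(\left(-3\right) 4\right) = \left(-4\right) \left(-12\right) = 48$)
$p{\left(j \right)} = \left(-12 + 2 j\right)^{2}$ ($p{\left(j \right)} = \left(j + \left(j - 12\right)\right)^{2} = \left(j + \left(-12 + j\right)\right)^{2} = \left(-12 + 2 j\right)^{2}$)
$b \left(61 + p{\left(0 \right)}\right) = 48 \left(61 + 4 \left(-6 + 0\right)^{2}\right) = 48 \left(61 + 4 \left(-6\right)^{2}\right) = 48 \left(61 + 4 \cdot 36\right) = 48 \left(61 + 144\right) = 48 \cdot 205 = 9840$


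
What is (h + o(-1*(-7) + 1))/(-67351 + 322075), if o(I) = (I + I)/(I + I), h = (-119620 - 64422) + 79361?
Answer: -26170/63681 ≈ -0.41095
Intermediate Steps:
h = -104681 (h = -184042 + 79361 = -104681)
o(I) = 1 (o(I) = (2*I)/((2*I)) = (2*I)*(1/(2*I)) = 1)
(h + o(-1*(-7) + 1))/(-67351 + 322075) = (-104681 + 1)/(-67351 + 322075) = -104680/254724 = -104680*1/254724 = -26170/63681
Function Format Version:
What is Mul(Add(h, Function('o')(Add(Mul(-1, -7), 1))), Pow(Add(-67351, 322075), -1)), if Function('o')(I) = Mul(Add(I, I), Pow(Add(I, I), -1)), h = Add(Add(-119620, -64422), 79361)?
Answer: Rational(-26170, 63681) ≈ -0.41095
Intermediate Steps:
h = -104681 (h = Add(-184042, 79361) = -104681)
Function('o')(I) = 1 (Function('o')(I) = Mul(Mul(2, I), Pow(Mul(2, I), -1)) = Mul(Mul(2, I), Mul(Rational(1, 2), Pow(I, -1))) = 1)
Mul(Add(h, Function('o')(Add(Mul(-1, -7), 1))), Pow(Add(-67351, 322075), -1)) = Mul(Add(-104681, 1), Pow(Add(-67351, 322075), -1)) = Mul(-104680, Pow(254724, -1)) = Mul(-104680, Rational(1, 254724)) = Rational(-26170, 63681)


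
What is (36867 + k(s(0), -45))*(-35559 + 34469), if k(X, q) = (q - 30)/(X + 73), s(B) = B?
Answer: -2933425440/73 ≈ -4.0184e+7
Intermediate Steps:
k(X, q) = (-30 + q)/(73 + X)
(36867 + k(s(0), -45))*(-35559 + 34469) = (36867 + (-30 - 45)/(73 + 0))*(-35559 + 34469) = (36867 - 75/73)*(-1090) = (2691216/73)*(-1090) = -2933425440/73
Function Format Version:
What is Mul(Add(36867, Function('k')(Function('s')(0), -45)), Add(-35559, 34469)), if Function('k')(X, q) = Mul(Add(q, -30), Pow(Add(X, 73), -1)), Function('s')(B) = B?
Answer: Rational(-2933425440, 73) ≈ -4.0184e+7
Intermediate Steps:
Function('k')(X, q) = Mul(Pow(Add(73, X), -1), Add(-30, q)) (Function('k')(X, q) = Mul(Add(-30, q), Pow(Add(73, X), -1)) = Mul(Pow(Add(73, X), -1), Add(-30, q)))
Mul(Add(36867, Function('k')(Function('s')(0), -45)), Add(-35559, 34469)) = Mul(Add(36867, Mul(Pow(Add(73, 0), -1), Add(-30, -45))), Add(-35559, 34469)) = Mul(Add(36867, Mul(Pow(73, -1), -75)), -1090) = Mul(Add(36867, Mul(Rational(1, 73), -75)), -1090) = Mul(Add(36867, Rational(-75, 73)), -1090) = Mul(Rational(2691216, 73), -1090) = Rational(-2933425440, 73)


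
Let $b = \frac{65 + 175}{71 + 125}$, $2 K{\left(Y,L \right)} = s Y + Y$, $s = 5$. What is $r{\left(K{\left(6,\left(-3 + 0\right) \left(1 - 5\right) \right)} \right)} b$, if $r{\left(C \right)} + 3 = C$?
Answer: $\frac{900}{49} \approx 18.367$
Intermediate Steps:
$K{\left(Y,L \right)} = 3 Y$ ($K{\left(Y,L \right)} = \frac{5 Y + Y}{2} = \frac{6 Y}{2} = 3 Y$)
$r{\left(C \right)} = -3 + C$
$b = \frac{60}{49}$ ($b = \frac{240}{196} = 240 \cdot \frac{1}{196} = \frac{60}{49} \approx 1.2245$)
$r{\left(K{\left(6,\left(-3 + 0\right) \left(1 - 5\right) \right)} \right)} b = \left(-3 + 3 \cdot 6\right) \frac{60}{49} = \left(-3 + 18\right) \frac{60}{49} = 15 \cdot \frac{60}{49} = \frac{900}{49}$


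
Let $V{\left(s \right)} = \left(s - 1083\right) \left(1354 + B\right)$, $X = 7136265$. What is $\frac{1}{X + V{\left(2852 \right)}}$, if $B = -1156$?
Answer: $\frac{1}{7486527} \approx 1.3357 \cdot 10^{-7}$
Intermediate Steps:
$V{\left(s \right)} = -214434 + 198 s$ ($V{\left(s \right)} = \left(s - 1083\right) \left(1354 - 1156\right) = \left(-1083 + s\right) 198 = -214434 + 198 s$)
$\frac{1}{X + V{\left(2852 \right)}} = \frac{1}{7136265 + \left(-214434 + 198 \cdot 2852\right)} = \frac{1}{7136265 + \left(-214434 + 564696\right)} = \frac{1}{7136265 + 350262} = \frac{1}{7486527}$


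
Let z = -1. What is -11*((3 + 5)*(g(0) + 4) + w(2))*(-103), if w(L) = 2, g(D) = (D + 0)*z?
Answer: 38522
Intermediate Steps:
g(D) = -D (g(D) = (D + 0)*(-1) = D*(-1) = -D)
-11*((3 + 5)*(g(0) + 4) + w(2))*(-103) = -11*((3 + 5)*(-1*0 + 4) + 2)*(-103) = -11*(8*(0 + 4) + 2)*(-103) = -11*(8*4 + 2)*(-103) = -11*(32 + 2)*(-103) = -11*34*(-103) = -374*(-103) = 38522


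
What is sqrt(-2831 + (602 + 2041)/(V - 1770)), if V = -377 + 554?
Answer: I*sqrt(88744378)/177 ≈ 53.223*I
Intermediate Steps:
V = 177
sqrt(-2831 + (602 + 2041)/(V - 1770)) = sqrt(-2831 + (602 + 2041)/(177 - 1770)) = sqrt(-2831 + 2643/(-1593)) = sqrt(-2831 + 2643*(-1/1593)) = sqrt(-2831 - 881/531) = sqrt(-1504142/531) = I*sqrt(88744378)/177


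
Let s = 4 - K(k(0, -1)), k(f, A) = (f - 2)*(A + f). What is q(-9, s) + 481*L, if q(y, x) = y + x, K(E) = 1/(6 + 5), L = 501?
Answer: 2650735/11 ≈ 2.4098e+5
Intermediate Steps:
k(f, A) = (-2 + f)*(A + f)
K(E) = 1/11
s = 43/11 (s = 4 - 1*1/11 = 4 - 1/11 = 43/11 ≈ 3.9091)
q(y, x) = x + y
q(-9, s) + 481*L = (43/11 - 9) + 481*501 = -56/11 + 240981 = 2650735/11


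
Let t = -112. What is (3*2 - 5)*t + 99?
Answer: -13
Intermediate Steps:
(3*2 - 5)*t + 99 = (3*2 - 5)*(-112) + 99 = (6 - 5)*(-112) + 99 = 1*(-112) + 99 = -112 + 99 = -13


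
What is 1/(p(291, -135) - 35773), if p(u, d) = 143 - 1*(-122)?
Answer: -1/35508 ≈ -2.8163e-5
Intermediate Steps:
p(u, d) = 265 (p(u, d) = 143 + 122 = 265)
1/(p(291, -135) - 35773) = 1/(265 - 35773) = 1/(-35508) = -1/35508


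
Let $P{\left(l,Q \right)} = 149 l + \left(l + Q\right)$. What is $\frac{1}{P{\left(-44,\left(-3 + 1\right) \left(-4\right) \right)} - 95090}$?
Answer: $- \frac{1}{101682} \approx -9.8346 \cdot 10^{-6}$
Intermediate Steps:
$P{\left(l,Q \right)} = Q + 150 l$ ($P{\left(l,Q \right)} = 149 l + \left(Q + l\right) = Q + 150 l$)
$\frac{1}{P{\left(-44,\left(-3 + 1\right) \left(-4\right) \right)} - 95090} = \frac{1}{\left(\left(-3 + 1\right) \left(-4\right) + 150 \left(-44\right)\right) - 95090} = \frac{1}{\left(\left(-2\right) \left(-4\right) - 6600\right) - 95090} = \frac{1}{\left(8 - 6600\right) - 95090} = \frac{1}{-6592 - 95090} = \frac{1}{-101682} = - \frac{1}{101682}$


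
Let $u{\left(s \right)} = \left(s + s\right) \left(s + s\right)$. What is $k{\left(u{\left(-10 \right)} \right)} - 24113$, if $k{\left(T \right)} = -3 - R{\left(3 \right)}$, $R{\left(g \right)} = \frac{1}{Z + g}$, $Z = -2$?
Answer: $-24117$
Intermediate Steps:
$R{\left(g \right)} = \frac{1}{-2 + g}$
$u{\left(s \right)} = 4 s^{2}$ ($u{\left(s \right)} = 2 s 2 s = 4 s^{2}$)
$k{\left(T \right)} = -4$ ($k{\left(T \right)} = -3 - \frac{1}{-2 + 3} = -3 - 1^{-1} = -3 - 1 = -4$)
$k{\left(u{\left(-10 \right)} \right)} - 24113 = -4 - 24113 = -24117$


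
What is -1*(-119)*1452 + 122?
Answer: 172910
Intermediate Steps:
-1*(-119)*1452 + 122 = 119*1452 + 122 = 172788 + 122 = 172910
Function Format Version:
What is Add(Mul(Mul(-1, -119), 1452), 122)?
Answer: 172910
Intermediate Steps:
Add(Mul(Mul(-1, -119), 1452), 122) = Add(Mul(119, 1452), 122) = Add(172788, 122) = 172910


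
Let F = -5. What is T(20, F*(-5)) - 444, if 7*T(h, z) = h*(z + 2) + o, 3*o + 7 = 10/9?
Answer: -69389/189 ≈ -367.14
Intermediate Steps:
o = -53/27 (o = -7/3 + (10/9)/3 = -7/3 + (10*(1/9))/3 = -7/3 + (1/3)*(10/9) = -7/3 + 10/27 = -53/27 ≈ -1.9630)
T(h, z) = -53/189 + h*(2 + z)/7 (T(h, z) = (h*(z + 2) - 53/27)/7 = (h*(2 + z) - 53/27)/7 = (-53/27 + h*(2 + z))/7 = -53/189 + h*(2 + z)/7)
T(20, F*(-5)) - 444 = (-53/189 + (2/7)*20 + (1/7)*20*(-5*(-5))) - 444 = (-53/189 + 40/7 + (1/7)*20*25) - 444 = (-53/189 + 40/7 + 500/7) - 444 = 14527/189 - 444 = -69389/189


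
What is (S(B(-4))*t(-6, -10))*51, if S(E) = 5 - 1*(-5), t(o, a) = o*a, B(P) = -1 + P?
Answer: 30600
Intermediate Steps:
t(o, a) = a*o
S(E) = 10 (S(E) = 5 + 5 = 10)
(S(B(-4))*t(-6, -10))*51 = (10*(-10*(-6)))*51 = (10*60)*51 = 600*51 = 30600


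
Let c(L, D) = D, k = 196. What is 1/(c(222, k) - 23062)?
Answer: -1/22866 ≈ -4.3733e-5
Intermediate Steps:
1/(c(222, k) - 23062) = 1/(196 - 23062) = 1/(-22866) = -1/22866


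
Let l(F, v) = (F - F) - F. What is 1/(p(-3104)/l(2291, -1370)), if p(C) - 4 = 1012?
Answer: -2291/1016 ≈ -2.2549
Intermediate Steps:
p(C) = 1016 (p(C) = 4 + 1012 = 1016)
l(F, v) = -F (l(F, v) = 0 - F = -F)
1/(p(-3104)/l(2291, -1370)) = 1/(1016/((-1*2291))) = 1/(1016/(-2291)) = 1/(1016*(-1/2291)) = 1/(-1016/2291) = -2291/1016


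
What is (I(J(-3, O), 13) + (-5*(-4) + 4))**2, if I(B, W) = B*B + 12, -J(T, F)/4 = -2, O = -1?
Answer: 10000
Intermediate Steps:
J(T, F) = 8 (J(T, F) = -4*(-2) = 8)
I(B, W) = 12 + B**2 (I(B, W) = B**2 + 12 = 12 + B**2)
(I(J(-3, O), 13) + (-5*(-4) + 4))**2 = ((12 + 8**2) + (-5*(-4) + 4))**2 = ((12 + 64) + (20 + 4))**2 = (76 + 24)**2 = 100**2 = 10000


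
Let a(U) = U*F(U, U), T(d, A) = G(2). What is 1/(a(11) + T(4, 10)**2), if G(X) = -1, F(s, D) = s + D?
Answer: 1/243 ≈ 0.0041152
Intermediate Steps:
F(s, D) = D + s
T(d, A) = -1
a(U) = 2*U**2 (a(U) = U*(U + U) = U*(2*U) = 2*U**2)
1/(a(11) + T(4, 10)**2) = 1/(2*11**2 + (-1)**2) = 1/(2*121 + 1) = 1/(242 + 1) = 1/243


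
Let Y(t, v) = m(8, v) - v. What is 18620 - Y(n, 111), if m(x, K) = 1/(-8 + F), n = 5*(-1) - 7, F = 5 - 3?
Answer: 112387/6 ≈ 18731.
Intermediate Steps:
F = 2
n = -12 (n = -5 - 7 = -12)
m(x, K) = -⅙ (m(x, K) = 1/(-8 + 2) = 1/(-6) = -⅙)
Y(t, v) = -⅙ - v
18620 - Y(n, 111) = 18620 - (-⅙ - 1*111) = 18620 - (-⅙ - 111) = 18620 - 1*(-667/6) = 18620 + 667/6 = 112387/6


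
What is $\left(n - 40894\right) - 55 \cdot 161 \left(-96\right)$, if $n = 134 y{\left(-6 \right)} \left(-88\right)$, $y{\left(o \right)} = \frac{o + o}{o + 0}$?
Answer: $785602$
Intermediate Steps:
$y{\left(o \right)} = 2$ ($y{\left(o \right)} = \frac{2 o}{o} = 2$)
$n = -23584$ ($n = 134 \cdot 2 \left(-88\right) = 268 \left(-88\right) = -23584$)
$\left(n - 40894\right) - 55 \cdot 161 \left(-96\right) = \left(-23584 - 40894\right) - 55 \cdot 161 \left(-96\right) = \left(-23584 - 40894\right) - 8855 \left(-96\right) = -64478 - -850080 = -64478 + 850080 = 785602$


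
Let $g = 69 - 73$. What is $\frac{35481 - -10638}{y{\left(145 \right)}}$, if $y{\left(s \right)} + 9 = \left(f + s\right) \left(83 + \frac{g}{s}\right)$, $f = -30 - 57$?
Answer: $\frac{230595}{24017} \approx 9.6013$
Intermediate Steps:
$g = -4$ ($g = 69 - 73 = -4$)
$f = -87$ ($f = -30 - 57 = -87$)
$y{\left(s \right)} = -9 + \left(-87 + s\right) \left(83 - \frac{4}{s}\right)$
$\frac{35481 - -10638}{y{\left(145 \right)}} = \frac{35481 - -10638}{-7234 + 83 \cdot 145 + \frac{348}{145}} = \frac{35481 + 10638}{-7234 + 12035 + 348 \cdot \frac{1}{145}} = \frac{46119}{-7234 + 12035 + \frac{12}{5}} = \frac{46119}{\frac{24017}{5}} = 46119 \cdot \frac{5}{24017} = \frac{230595}{24017}$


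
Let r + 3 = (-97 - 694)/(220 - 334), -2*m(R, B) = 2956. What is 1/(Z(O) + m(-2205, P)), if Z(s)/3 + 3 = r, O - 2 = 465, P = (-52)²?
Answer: -38/56057 ≈ -0.00067788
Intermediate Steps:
P = 2704
m(R, B) = -1478 (m(R, B) = -½*2956 = -1478)
r = 449/114 (r = -3 + (-97 - 694)/(220 - 334) = -3 - 791/(-114) = -3 - 791*(-1/114) = -3 + 791/114 = 449/114 ≈ 3.9386)
O = 467 (O = 2 + 465 = 467)
Z(s) = 107/38 (Z(s) = -9 + 3*(449/114) = -9 + 449/38 = 107/38)
1/(Z(O) + m(-2205, P)) = 1/(107/38 - 1478) = 1/(-56057/38) = -38/56057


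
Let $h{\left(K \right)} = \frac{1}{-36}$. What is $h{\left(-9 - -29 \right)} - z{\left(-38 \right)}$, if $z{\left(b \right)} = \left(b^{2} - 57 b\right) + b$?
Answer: $- \frac{128593}{36} \approx -3572.0$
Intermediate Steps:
$z{\left(b \right)} = b^{2} - 56 b$
$h{\left(K \right)} = - \frac{1}{36}$
$h{\left(-9 - -29 \right)} - z{\left(-38 \right)} = - \frac{1}{36} - - 38 \left(-56 - 38\right) = - \frac{1}{36} - \left(-38\right) \left(-94\right) = - \frac{1}{36} - 3572 = - \frac{128593}{36}$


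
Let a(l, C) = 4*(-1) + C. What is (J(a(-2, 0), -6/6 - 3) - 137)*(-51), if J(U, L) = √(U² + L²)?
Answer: 6987 - 204*√2 ≈ 6698.5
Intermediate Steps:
a(l, C) = -4 + C
J(U, L) = √(L² + U²)
(J(a(-2, 0), -6/6 - 3) - 137)*(-51) = (√((-6/6 - 3)² + (-4 + 0)²) - 137)*(-51) = (√((-6*⅙ - 3)² + (-4)²) - 137)*(-51) = (√((-1 - 3)² + 16) - 137)*(-51) = (√((-4)² + 16) - 137)*(-51) = (√(16 + 16) - 137)*(-51) = (√32 - 137)*(-51) = (4*√2 - 137)*(-51) = (-137 + 4*√2)*(-51) = 6987 - 204*√2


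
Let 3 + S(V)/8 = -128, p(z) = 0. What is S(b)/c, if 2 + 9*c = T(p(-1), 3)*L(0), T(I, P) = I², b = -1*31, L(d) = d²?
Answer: 4716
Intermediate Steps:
b = -31
S(V) = -1048 (S(V) = -24 + 8*(-128) = -24 - 1024 = -1048)
c = -2/9 (c = -2/9 + (0²*0²)/9 = -2/9 + (0*0)/9 = -2/9 + (⅑)*0 = -2/9 + 0 = -2/9 ≈ -0.22222)
S(b)/c = -1048/(-2/9) = -1048*(-9/2) = 4716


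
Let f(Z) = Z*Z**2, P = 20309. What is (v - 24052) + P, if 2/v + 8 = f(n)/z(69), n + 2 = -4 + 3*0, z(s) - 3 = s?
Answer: -41175/11 ≈ -3743.2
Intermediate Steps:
z(s) = 3 + s
n = -6 (n = -2 + (-4 + 3*0) = -2 + (-4 + 0) = -2 - 4 = -6)
f(Z) = Z**3
v = -2/11 (v = 2/(-8 + (-6)**3/(3 + 69)) = 2/(-8 - 216/72) = 2/(-8 - 216*1/72) = 2/(-8 - 3) = 2/(-11) = 2*(-1/11) = -2/11 ≈ -0.18182)
(v - 24052) + P = (-2/11 - 24052) + 20309 = -264574/11 + 20309 = -41175/11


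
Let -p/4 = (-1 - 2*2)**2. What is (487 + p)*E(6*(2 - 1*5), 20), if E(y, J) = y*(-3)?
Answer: 20898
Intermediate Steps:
E(y, J) = -3*y
p = -100 (p = -4*(-1 - 2*2)**2 = -4*(-1 - 4)**2 = -4*(-5)**2 = -4*25 = -100)
(487 + p)*E(6*(2 - 1*5), 20) = (487 - 100)*(-18*(2 - 1*5)) = 387*(-18*(2 - 5)) = 387*(-18*(-3)) = 387*(-3*(-18)) = 387*54 = 20898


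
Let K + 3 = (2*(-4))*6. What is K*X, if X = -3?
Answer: 153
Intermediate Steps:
K = -51 (K = -3 + (2*(-4))*6 = -3 - 8*6 = -3 - 48 = -51)
K*X = -51*(-3) = 153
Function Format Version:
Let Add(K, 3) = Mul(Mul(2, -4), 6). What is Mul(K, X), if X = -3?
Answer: 153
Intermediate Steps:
K = -51 (K = Add(-3, Mul(Mul(2, -4), 6)) = Add(-3, Mul(-8, 6)) = Add(-3, -48) = -51)
Mul(K, X) = Mul(-51, -3) = 153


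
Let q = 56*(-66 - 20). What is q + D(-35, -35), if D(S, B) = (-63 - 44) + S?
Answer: -4958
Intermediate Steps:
q = -4816 (q = 56*(-86) = -4816)
D(S, B) = -107 + S
q + D(-35, -35) = -4816 + (-107 - 35) = -4816 - 142 = -4958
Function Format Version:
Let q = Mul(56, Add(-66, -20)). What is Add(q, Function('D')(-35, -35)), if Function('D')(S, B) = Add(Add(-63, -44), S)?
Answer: -4958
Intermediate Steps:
q = -4816 (q = Mul(56, -86) = -4816)
Function('D')(S, B) = Add(-107, S)
Add(q, Function('D')(-35, -35)) = Add(-4816, Add(-107, -35)) = Add(-4816, -142) = -4958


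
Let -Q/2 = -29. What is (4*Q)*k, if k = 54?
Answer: 12528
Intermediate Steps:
Q = 58 (Q = -2*(-29) = 58)
(4*Q)*k = (4*58)*54 = 232*54 = 12528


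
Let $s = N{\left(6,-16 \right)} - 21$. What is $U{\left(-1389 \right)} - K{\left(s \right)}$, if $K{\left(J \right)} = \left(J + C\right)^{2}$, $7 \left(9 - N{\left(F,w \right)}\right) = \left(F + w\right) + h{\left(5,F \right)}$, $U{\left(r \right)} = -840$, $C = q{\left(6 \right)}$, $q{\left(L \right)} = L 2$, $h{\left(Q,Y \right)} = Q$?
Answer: $- \frac{41185}{49} \approx -840.51$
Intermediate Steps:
$q{\left(L \right)} = 2 L$
$C = 12$ ($C = 2 \cdot 6 = 12$)
$N{\left(F,w \right)} = \frac{58}{7} - \frac{F}{7} - \frac{w}{7}$ ($N{\left(F,w \right)} = 9 - \frac{\left(F + w\right) + 5}{7} = 9 - \frac{5 + F + w}{7} = 9 - \left(\frac{5}{7} + \frac{F}{7} + \frac{w}{7}\right) = \frac{58}{7} - \frac{F}{7} - \frac{w}{7}$)
$s = - \frac{79}{7}$ ($s = \left(\frac{58}{7} - \frac{6}{7} - - \frac{16}{7}\right) - 21 = \left(\frac{58}{7} - \frac{6}{7} + \frac{16}{7}\right) - 21 = \frac{68}{7} - 21 = - \frac{79}{7} \approx -11.286$)
$K{\left(J \right)} = \left(12 + J\right)^{2}$ ($K{\left(J \right)} = \left(J + 12\right)^{2} = \left(12 + J\right)^{2}$)
$U{\left(-1389 \right)} - K{\left(s \right)} = -840 - \left(12 - \frac{79}{7}\right)^{2} = -840 - \left(\frac{5}{7}\right)^{2} = -840 - \frac{25}{49} = - \frac{41185}{49}$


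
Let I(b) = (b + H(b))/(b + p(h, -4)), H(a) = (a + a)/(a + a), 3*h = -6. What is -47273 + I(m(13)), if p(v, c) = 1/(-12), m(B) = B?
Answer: -7327147/155 ≈ -47272.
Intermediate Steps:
h = -2 (h = (⅓)*(-6) = -2)
H(a) = 1 (H(a) = (2*a)/((2*a)) = (2*a)*(1/(2*a)) = 1)
p(v, c) = -1/12
I(b) = (1 + b)/(-1/12 + b) (I(b) = (b + 1)/(b - 1/12) = (1 + b)/(-1/12 + b))
-47273 + I(m(13)) = -47273 + 12*(1 + 13)/(-1 + 12*13) = -47273 + 12*14/(-1 + 156) = -47273 + 12*14/155 = -47273 + 12*(1/155)*14 = -47273 + 168/155 = -7327147/155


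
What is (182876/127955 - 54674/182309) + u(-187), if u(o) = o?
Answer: -4335869964751/23327348095 ≈ -185.87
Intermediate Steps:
(182876/127955 - 54674/182309) + u(-187) = (182876/127955 - 54674/182309) - 187 = 26344129014/23327348095 - 187 = -4335869964751/23327348095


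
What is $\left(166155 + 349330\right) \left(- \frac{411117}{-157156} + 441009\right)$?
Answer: $\frac{35727039279752685}{157156} \approx 2.2733 \cdot 10^{11}$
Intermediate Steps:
$\left(166155 + 349330\right) \left(- \frac{411117}{-157156} + 441009\right) = 515485 \left(\left(-411117\right) \left(- \frac{1}{157156}\right) + 441009\right) = 515485 \left(\frac{411117}{157156} + 441009\right) = 515485 \cdot \frac{69307621521}{157156} = \frac{35727039279752685}{157156}$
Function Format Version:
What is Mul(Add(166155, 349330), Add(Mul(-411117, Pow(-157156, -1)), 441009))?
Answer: Rational(35727039279752685, 157156) ≈ 2.2733e+11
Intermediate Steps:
Mul(Add(166155, 349330), Add(Mul(-411117, Pow(-157156, -1)), 441009)) = Mul(515485, Add(Mul(-411117, Rational(-1, 157156)), 441009)) = Mul(515485, Add(Rational(411117, 157156), 441009)) = Mul(515485, Rational(69307621521, 157156)) = Rational(35727039279752685, 157156)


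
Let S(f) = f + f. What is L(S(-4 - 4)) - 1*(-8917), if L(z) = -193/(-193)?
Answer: 8918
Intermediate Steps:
S(f) = 2*f
L(z) = 1 (L(z) = -193*(-1/193) = 1)
L(S(-4 - 4)) - 1*(-8917) = 1 - 1*(-8917) = 1 + 8917 = 8918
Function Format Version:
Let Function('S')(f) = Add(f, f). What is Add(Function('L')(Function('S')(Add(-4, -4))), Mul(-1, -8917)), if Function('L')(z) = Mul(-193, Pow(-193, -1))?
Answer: 8918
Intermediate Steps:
Function('S')(f) = Mul(2, f)
Function('L')(z) = 1 (Function('L')(z) = Mul(-193, Rational(-1, 193)) = 1)
Add(Function('L')(Function('S')(Add(-4, -4))), Mul(-1, -8917)) = Add(1, Mul(-1, -8917)) = Add(1, 8917) = 8918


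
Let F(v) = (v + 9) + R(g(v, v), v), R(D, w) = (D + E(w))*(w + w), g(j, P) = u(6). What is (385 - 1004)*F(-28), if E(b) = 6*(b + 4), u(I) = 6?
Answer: -4771871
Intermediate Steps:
E(b) = 24 + 6*b (E(b) = 6*(4 + b) = 24 + 6*b)
g(j, P) = 6
R(D, w) = 2*w*(24 + D + 6*w) (R(D, w) = (D + (24 + 6*w))*(w + w) = (24 + D + 6*w)*(2*w) = 2*w*(24 + D + 6*w))
F(v) = 9 + v + 2*v*(30 + 6*v) (F(v) = (v + 9) + 2*v*(24 + 6 + 6*v) = (9 + v) + 2*v*(30 + 6*v) = 9 + v + 2*v*(30 + 6*v))
(385 - 1004)*F(-28) = (385 - 1004)*(9 - 28 + 12*(-28)*(5 - 28)) = -619*(9 - 28 + 12*(-28)*(-23)) = -619*(9 - 28 + 7728) = -619*7709 = -4771871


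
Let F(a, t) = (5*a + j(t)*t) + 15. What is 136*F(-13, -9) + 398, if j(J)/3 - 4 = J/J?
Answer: -24762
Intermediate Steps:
j(J) = 15 (j(J) = 12 + 3*(J/J) = 12 + 3*1 = 12 + 3 = 15)
F(a, t) = 15 + 5*a + 15*t (F(a, t) = (5*a + 15*t) + 15 = 15 + 5*a + 15*t)
136*F(-13, -9) + 398 = 136*(15 + 5*(-13) + 15*(-9)) + 398 = 136*(15 - 65 - 135) + 398 = 136*(-185) + 398 = -25160 + 398 = -24762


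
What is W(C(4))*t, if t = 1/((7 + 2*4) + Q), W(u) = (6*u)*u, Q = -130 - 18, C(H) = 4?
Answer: -96/133 ≈ -0.72180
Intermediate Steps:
Q = -148
W(u) = 6*u²
t = -1/133 (t = 1/((7 + 2*4) - 148) = 1/((7 + 8) - 148) = 1/(15 - 148) = 1/(-133) = -1/133 ≈ -0.0075188)
W(C(4))*t = (6*4²)*(-1/133) = (6*16)*(-1/133) = 96*(-1/133) = -96/133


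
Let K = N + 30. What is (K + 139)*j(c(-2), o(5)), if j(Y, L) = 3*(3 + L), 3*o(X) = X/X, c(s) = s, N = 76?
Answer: 2450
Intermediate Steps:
K = 106 (K = 76 + 30 = 106)
o(X) = 1/3 (o(X) = (X/X)/3 = (1/3)*1 = 1/3)
j(Y, L) = 9 + 3*L
(K + 139)*j(c(-2), o(5)) = (106 + 139)*(9 + 3*(1/3)) = 245*(9 + 1) = 245*10 = 2450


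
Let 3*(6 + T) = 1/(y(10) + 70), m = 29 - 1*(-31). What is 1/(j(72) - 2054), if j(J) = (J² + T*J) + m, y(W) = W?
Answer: 10/27583 ≈ 0.00036254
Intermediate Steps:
m = 60 (m = 29 + 31 = 60)
T = -1439/240 (T = -6 + 1/(3*(10 + 70)) = -6 + (⅓)/80 = -6 + (⅓)*(1/80) = -6 + 1/240 = -1439/240 ≈ -5.9958)
j(J) = 60 + J² - 1439*J/240 (j(J) = (J² - 1439*J/240) + 60 = 60 + J² - 1439*J/240)
1/(j(72) - 2054) = 1/((60 + 72² - 1439/240*72) - 2054) = 1/((60 + 5184 - 4317/10) - 2054) = 1/(48123/10 - 2054) = 1/(27583/10) = 10/27583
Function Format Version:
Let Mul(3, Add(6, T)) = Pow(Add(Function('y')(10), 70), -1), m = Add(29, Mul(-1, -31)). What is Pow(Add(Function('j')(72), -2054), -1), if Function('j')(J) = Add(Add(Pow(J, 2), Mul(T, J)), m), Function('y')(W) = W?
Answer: Rational(10, 27583) ≈ 0.00036254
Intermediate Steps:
m = 60 (m = Add(29, 31) = 60)
T = Rational(-1439, 240) (T = Add(-6, Mul(Rational(1, 3), Pow(Add(10, 70), -1))) = Add(-6, Mul(Rational(1, 3), Pow(80, -1))) = Add(-6, Mul(Rational(1, 3), Rational(1, 80))) = Add(-6, Rational(1, 240)) = Rational(-1439, 240) ≈ -5.9958)
Function('j')(J) = Add(60, Pow(J, 2), Mul(Rational(-1439, 240), J)) (Function('j')(J) = Add(Add(Pow(J, 2), Mul(Rational(-1439, 240), J)), 60) = Add(60, Pow(J, 2), Mul(Rational(-1439, 240), J)))
Pow(Add(Function('j')(72), -2054), -1) = Pow(Add(Add(60, Pow(72, 2), Mul(Rational(-1439, 240), 72)), -2054), -1) = Pow(Add(Add(60, 5184, Rational(-4317, 10)), -2054), -1) = Pow(Add(Rational(48123, 10), -2054), -1) = Pow(Rational(27583, 10), -1) = Rational(10, 27583)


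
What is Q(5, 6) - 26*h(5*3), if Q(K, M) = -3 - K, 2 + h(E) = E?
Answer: -346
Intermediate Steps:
h(E) = -2 + E
Q(5, 6) - 26*h(5*3) = (-3 - 1*5) - 26*(-2 + 5*3) = (-3 - 5) - 26*(-2 + 15) = -8 - 26*13 = -8 - 338 = -346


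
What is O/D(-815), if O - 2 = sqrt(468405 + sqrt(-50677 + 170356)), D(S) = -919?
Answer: -2/919 - sqrt(468405 + sqrt(119679))/919 ≈ -0.74718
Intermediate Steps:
O = 2 + sqrt(468405 + sqrt(119679)) (O = 2 + sqrt(468405 + sqrt(-50677 + 170356)) = 2 + sqrt(468405 + sqrt(119679)) ≈ 686.65)
O/D(-815) = (2 + sqrt(468405 + sqrt(119679)))/(-919) = (2 + sqrt(468405 + sqrt(119679)))*(-1/919) = -2/919 - sqrt(468405 + sqrt(119679))/919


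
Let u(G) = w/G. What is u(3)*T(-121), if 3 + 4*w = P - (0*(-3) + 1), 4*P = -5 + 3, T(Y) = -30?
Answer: 45/4 ≈ 11.250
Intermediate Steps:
P = -½ (P = (-5 + 3)/4 = (¼)*(-2) = -½ ≈ -0.50000)
w = -9/8 (w = -¾ + (-½ - (0*(-3) + 1))/4 = -¾ + (-½ - (0 + 1))/4 = -¾ + (-½ - 1*1)/4 = -¾ + (-½ - 1)/4 = -¾ + (¼)*(-3/2) = -¾ - 3/8 = -9/8 ≈ -1.1250)
u(G) = -9/(8*G)
u(3)*T(-121) = -9/8/3*(-30) = -9/8*⅓*(-30) = -3/8*(-30) = 45/4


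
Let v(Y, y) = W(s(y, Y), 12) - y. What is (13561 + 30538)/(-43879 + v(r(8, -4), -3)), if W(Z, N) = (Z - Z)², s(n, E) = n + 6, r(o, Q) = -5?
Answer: -44099/43876 ≈ -1.0051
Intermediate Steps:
s(n, E) = 6 + n
W(Z, N) = 0 (W(Z, N) = 0² = 0)
v(Y, y) = -y (v(Y, y) = 0 - y = -y)
(13561 + 30538)/(-43879 + v(r(8, -4), -3)) = (13561 + 30538)/(-43879 - 1*(-3)) = 44099/(-43879 + 3) = 44099/(-43876) = 44099*(-1/43876) = -44099/43876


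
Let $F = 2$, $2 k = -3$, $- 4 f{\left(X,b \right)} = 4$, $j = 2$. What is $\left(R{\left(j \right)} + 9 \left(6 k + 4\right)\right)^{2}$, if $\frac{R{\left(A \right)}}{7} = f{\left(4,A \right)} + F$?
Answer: $1444$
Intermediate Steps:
$f{\left(X,b \right)} = -1$ ($f{\left(X,b \right)} = \left(- \frac{1}{4}\right) 4 = -1$)
$k = - \frac{3}{2}$ ($k = \frac{1}{2} \left(-3\right) = - \frac{3}{2} \approx -1.5$)
$R{\left(A \right)} = 7$ ($R{\left(A \right)} = 7 \left(-1 + 2\right) = 7 \cdot 1 = 7$)
$\left(R{\left(j \right)} + 9 \left(6 k + 4\right)\right)^{2} = \left(7 + 9 \left(6 \left(- \frac{3}{2}\right) + 4\right)\right)^{2} = \left(7 + 9 \left(-9 + 4\right)\right)^{2} = \left(7 + 9 \left(-5\right)\right)^{2} = \left(7 - 45\right)^{2} = \left(-38\right)^{2} = 1444$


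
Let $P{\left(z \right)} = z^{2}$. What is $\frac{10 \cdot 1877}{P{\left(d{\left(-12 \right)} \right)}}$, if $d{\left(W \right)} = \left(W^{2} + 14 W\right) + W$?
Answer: $\frac{9385}{648} \approx 14.483$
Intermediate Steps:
$d{\left(W \right)} = W^{2} + 15 W$
$\frac{10 \cdot 1877}{P{\left(d{\left(-12 \right)} \right)}} = \frac{10 \cdot 1877}{\left(- 12 \left(15 - 12\right)\right)^{2}} = \frac{18770}{\left(\left(-12\right) 3\right)^{2}} = \frac{18770}{\left(-36\right)^{2}} = \frac{18770}{1296} = 18770 \cdot \frac{1}{1296} = \frac{9385}{648}$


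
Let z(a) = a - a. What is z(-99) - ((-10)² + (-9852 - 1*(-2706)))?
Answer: 7046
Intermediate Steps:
z(a) = 0
z(-99) - ((-10)² + (-9852 - 1*(-2706))) = 0 - ((-10)² + (-9852 - 1*(-2706))) = 0 - (100 + (-9852 + 2706)) = 0 - (100 - 7146) = 0 - 1*(-7046) = 0 + 7046 = 7046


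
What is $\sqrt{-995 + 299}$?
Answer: $2 i \sqrt{174} \approx 26.382 i$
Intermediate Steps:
$\sqrt{-995 + 299} = \sqrt{-696} = 2 i \sqrt{174}$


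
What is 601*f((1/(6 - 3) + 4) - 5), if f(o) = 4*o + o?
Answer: -6010/3 ≈ -2003.3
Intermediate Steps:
f(o) = 5*o
601*f((1/(6 - 3) + 4) - 5) = 601*(5*((1/(6 - 3) + 4) - 5)) = 601*(5*((1/3 + 4) - 5)) = 601*(5*((⅓ + 4) - 5)) = 601*(5*(13/3 - 5)) = 601*(5*(-⅔)) = 601*(-10/3) = -6010/3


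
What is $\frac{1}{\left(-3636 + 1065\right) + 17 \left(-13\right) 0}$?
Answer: $- \frac{1}{2571} \approx -0.00038895$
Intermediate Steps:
$\frac{1}{\left(-3636 + 1065\right) + 17 \left(-13\right) 0} = \frac{1}{-2571 - 0} = \frac{1}{-2571 + 0} = \frac{1}{-2571} = - \frac{1}{2571}$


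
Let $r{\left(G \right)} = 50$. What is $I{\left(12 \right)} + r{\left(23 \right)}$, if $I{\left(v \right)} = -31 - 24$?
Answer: $-5$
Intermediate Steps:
$I{\left(v \right)} = -55$ ($I{\left(v \right)} = -31 - 24 = -55$)
$I{\left(12 \right)} + r{\left(23 \right)} = -55 + 50 = -5$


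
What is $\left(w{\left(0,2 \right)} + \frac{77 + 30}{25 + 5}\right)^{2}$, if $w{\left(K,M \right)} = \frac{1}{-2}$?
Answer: $\frac{2116}{225} \approx 9.4044$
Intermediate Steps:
$w{\left(K,M \right)} = - \frac{1}{2}$
$\left(w{\left(0,2 \right)} + \frac{77 + 30}{25 + 5}\right)^{2} = \left(- \frac{1}{2} + \frac{77 + 30}{25 + 5}\right)^{2} = \left(- \frac{1}{2} + \frac{107}{30}\right)^{2} = \left(\frac{46}{15}\right)^{2} = \frac{2116}{225}$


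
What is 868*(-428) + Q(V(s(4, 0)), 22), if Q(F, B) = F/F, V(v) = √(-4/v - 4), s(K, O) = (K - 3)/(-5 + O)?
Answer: -371503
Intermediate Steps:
s(K, O) = (-3 + K)/(-5 + O)
V(v) = √(-4 - 4/v)
Q(F, B) = 1
868*(-428) + Q(V(s(4, 0)), 22) = 868*(-428) + 1 = -371504 + 1 = -371503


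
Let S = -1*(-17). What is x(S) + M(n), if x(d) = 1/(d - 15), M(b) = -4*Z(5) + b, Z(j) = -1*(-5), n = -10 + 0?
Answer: -59/2 ≈ -29.500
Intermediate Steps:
n = -10
S = 17
Z(j) = 5
M(b) = -20 + b (M(b) = -4*5 + b = -20 + b)
x(d) = 1/(-15 + d)
x(S) + M(n) = 1/(-15 + 17) + (-20 - 10) = 1/2 - 30 = -59/2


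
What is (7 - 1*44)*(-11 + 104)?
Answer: -3441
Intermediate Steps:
(7 - 1*44)*(-11 + 104) = (7 - 44)*93 = -37*93 = -3441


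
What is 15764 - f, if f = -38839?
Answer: 54603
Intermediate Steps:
15764 - f = 15764 - 1*(-38839) = 15764 + 38839 = 54603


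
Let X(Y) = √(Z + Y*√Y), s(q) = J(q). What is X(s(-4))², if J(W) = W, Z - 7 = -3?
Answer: 4 - 8*I ≈ 4.0 - 8.0*I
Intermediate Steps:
Z = 4 (Z = 7 - 3 = 4)
s(q) = q
X(Y) = √(4 + Y^(3/2)) (X(Y) = √(4 + Y*√Y) = √(4 + Y^(3/2)))
X(s(-4))² = (√(4 + (-4)^(3/2)))² = (√(4 - 8*I))² = 4 - 8*I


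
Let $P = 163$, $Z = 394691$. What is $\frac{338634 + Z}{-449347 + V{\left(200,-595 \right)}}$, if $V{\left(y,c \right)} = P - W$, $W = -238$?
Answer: $- \frac{733325}{448946} \approx -1.6334$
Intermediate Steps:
$V{\left(y,c \right)} = 401$ ($V{\left(y,c \right)} = 163 - -238 = 163 + 238 = 401$)
$\frac{338634 + Z}{-449347 + V{\left(200,-595 \right)}} = \frac{338634 + 394691}{-449347 + 401} = \frac{733325}{-448946} = 733325 \left(- \frac{1}{448946}\right) = - \frac{733325}{448946}$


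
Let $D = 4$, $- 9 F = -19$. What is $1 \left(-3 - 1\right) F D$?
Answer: $- \frac{304}{9} \approx -33.778$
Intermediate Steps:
$F = \frac{19}{9}$ ($F = \left(- \frac{1}{9}\right) \left(-19\right) = \frac{19}{9} \approx 2.1111$)
$1 \left(-3 - 1\right) F D = 1 \left(-3 - 1\right) \frac{19}{9} \cdot 4 = 1 \left(-4\right) \frac{19}{9} \cdot 4 = \left(-4\right) \frac{19}{9} \cdot 4 = \left(- \frac{76}{9}\right) 4 = - \frac{304}{9}$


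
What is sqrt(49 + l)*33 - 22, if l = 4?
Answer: -22 + 33*sqrt(53) ≈ 218.24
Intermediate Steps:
sqrt(49 + l)*33 - 22 = sqrt(49 + 4)*33 - 22 = sqrt(53)*33 - 22 = 33*sqrt(53) - 22 = -22 + 33*sqrt(53)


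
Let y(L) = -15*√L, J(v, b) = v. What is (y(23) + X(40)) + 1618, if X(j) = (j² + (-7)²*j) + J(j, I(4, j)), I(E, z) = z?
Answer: 5218 - 15*√23 ≈ 5146.1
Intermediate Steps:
X(j) = j² + 50*j (X(j) = (j² + (-7)²*j) + j = (j² + 49*j) + j = j² + 50*j)
(y(23) + X(40)) + 1618 = (-15*√23 + 40*(50 + 40)) + 1618 = (-15*√23 + 40*90) + 1618 = (-15*√23 + 3600) + 1618 = (3600 - 15*√23) + 1618 = 5218 - 15*√23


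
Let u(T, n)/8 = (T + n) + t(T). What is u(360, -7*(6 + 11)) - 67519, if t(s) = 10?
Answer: -65511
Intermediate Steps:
u(T, n) = 80 + 8*T + 8*n (u(T, n) = 8*((T + n) + 10) = 8*(10 + T + n) = 80 + 8*T + 8*n)
u(360, -7*(6 + 11)) - 67519 = (80 + 8*360 + 8*(-7*(6 + 11))) - 67519 = (80 + 2880 + 8*(-7*17)) - 67519 = (80 + 2880 + 8*(-119)) - 67519 = (80 + 2880 - 952) - 67519 = 2008 - 67519 = -65511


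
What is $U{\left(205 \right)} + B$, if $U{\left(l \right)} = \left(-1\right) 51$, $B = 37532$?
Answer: $37481$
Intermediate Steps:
$U{\left(l \right)} = -51$
$U{\left(205 \right)} + B = -51 + 37532 = 37481$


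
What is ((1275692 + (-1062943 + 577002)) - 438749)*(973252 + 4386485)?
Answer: 1881278406474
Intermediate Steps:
((1275692 + (-1062943 + 577002)) - 438749)*(973252 + 4386485) = ((1275692 - 485941) - 438749)*5359737 = (789751 - 438749)*5359737 = 351002*5359737 = 1881278406474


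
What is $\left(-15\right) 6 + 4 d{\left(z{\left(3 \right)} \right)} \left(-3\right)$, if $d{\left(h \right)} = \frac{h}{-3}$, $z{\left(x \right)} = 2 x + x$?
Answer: $-54$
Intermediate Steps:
$z{\left(x \right)} = 3 x$
$d{\left(h \right)} = - \frac{h}{3}$ ($d{\left(h \right)} = h \left(- \frac{1}{3}\right) = - \frac{h}{3}$)
$\left(-15\right) 6 + 4 d{\left(z{\left(3 \right)} \right)} \left(-3\right) = \left(-15\right) 6 + 4 \left(- \frac{3 \cdot 3}{3}\right) \left(-3\right) = -90 + 4 \left(\left(- \frac{1}{3}\right) 9\right) \left(-3\right) = -90 + 4 \left(-3\right) \left(-3\right) = -90 - -36 = -90 + 36 = -54$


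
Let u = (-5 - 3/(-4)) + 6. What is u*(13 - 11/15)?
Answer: 322/15 ≈ 21.467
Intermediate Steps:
u = 7/4 (u = (-5 - 3*(-1/4)) + 6 = (-5 + 3/4) + 6 = -17/4 + 6 = 7/4 ≈ 1.7500)
u*(13 - 11/15) = 7*(13 - 11/15)/4 = (7/4)*(184/15) = 322/15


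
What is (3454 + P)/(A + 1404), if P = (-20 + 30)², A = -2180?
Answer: -1777/388 ≈ -4.5799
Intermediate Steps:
P = 100 (P = 10² = 100)
(3454 + P)/(A + 1404) = (3454 + 100)/(-2180 + 1404) = 3554/(-776) = 3554*(-1/776) = -1777/388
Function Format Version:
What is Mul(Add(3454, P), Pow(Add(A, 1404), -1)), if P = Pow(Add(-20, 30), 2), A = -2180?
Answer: Rational(-1777, 388) ≈ -4.5799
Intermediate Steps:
P = 100 (P = Pow(10, 2) = 100)
Mul(Add(3454, P), Pow(Add(A, 1404), -1)) = Mul(Add(3454, 100), Pow(Add(-2180, 1404), -1)) = Mul(3554, Pow(-776, -1)) = Mul(3554, Rational(-1, 776)) = Rational(-1777, 388)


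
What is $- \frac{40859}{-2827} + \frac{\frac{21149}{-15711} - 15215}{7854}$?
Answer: $\frac{28350190942}{2265164847} \approx 12.516$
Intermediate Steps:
$- \frac{40859}{-2827} + \frac{\frac{21149}{-15711} - 15215}{7854} = \left(-40859\right) \left(- \frac{1}{2827}\right) + \left(21149 \left(- \frac{1}{15711}\right) - 15215\right) \frac{1}{7854} = \frac{40859}{2827} + \left(- \frac{21149}{15711} - 15215\right) \frac{1}{7854} = \frac{40859}{2827} - \frac{17076001}{8813871} = \frac{28350190942}{2265164847}$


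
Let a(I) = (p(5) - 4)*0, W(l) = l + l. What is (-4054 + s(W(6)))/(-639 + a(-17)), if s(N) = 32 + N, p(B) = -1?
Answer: 4010/639 ≈ 6.2754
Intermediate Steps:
W(l) = 2*l
a(I) = 0 (a(I) = (-1 - 4)*0 = -5*0 = 0)
(-4054 + s(W(6)))/(-639 + a(-17)) = (-4054 + (32 + 2*6))/(-639 + 0) = (-4054 + (32 + 12))/(-639) = (-4054 + 44)*(-1/639) = -4010*(-1/639) = 4010/639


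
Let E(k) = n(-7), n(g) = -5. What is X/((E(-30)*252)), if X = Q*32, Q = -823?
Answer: 6584/315 ≈ 20.902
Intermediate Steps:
E(k) = -5
X = -26336 (X = -823*32 = -26336)
X/((E(-30)*252)) = -26336/((-5*252)) = -26336/(-1260) = -26336*(-1/1260) = 6584/315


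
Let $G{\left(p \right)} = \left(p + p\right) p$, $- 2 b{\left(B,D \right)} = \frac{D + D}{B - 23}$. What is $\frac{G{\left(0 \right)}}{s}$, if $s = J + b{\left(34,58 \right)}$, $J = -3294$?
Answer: $0$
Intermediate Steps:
$b{\left(B,D \right)} = - \frac{D}{-23 + B}$ ($b{\left(B,D \right)} = - \frac{\left(D + D\right) \frac{1}{B - 23}}{2} = - \frac{2 D \frac{1}{-23 + B}}{2} = - \frac{D}{-23 + B}$)
$G{\left(p \right)} = 2 p^{2}$ ($G{\left(p \right)} = 2 p p = 2 p^{2}$)
$s = - \frac{36292}{11}$ ($s = -3294 - \frac{58}{-23 + 34} = -3294 - \frac{58}{11} = - \frac{36292}{11} \approx -3299.3$)
$\frac{G{\left(0 \right)}}{s} = \frac{2 \cdot 0^{2}}{- \frac{36292}{11}} = 2 \cdot 0 \left(- \frac{11}{36292}\right) = 0 \left(- \frac{11}{36292}\right) = 0$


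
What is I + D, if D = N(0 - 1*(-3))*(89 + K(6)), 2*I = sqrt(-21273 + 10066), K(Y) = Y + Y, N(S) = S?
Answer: 303 + I*sqrt(11207)/2 ≈ 303.0 + 52.932*I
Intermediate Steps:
K(Y) = 2*Y
I = I*sqrt(11207)/2 (I = sqrt(-21273 + 10066)/2 = sqrt(-11207)/2 = (I*sqrt(11207))/2 = I*sqrt(11207)/2 ≈ 52.932*I)
D = 303 (D = (0 - 1*(-3))*(89 + 2*6) = (0 + 3)*(89 + 12) = 3*101 = 303)
I + D = I*sqrt(11207)/2 + 303 = 303 + I*sqrt(11207)/2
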